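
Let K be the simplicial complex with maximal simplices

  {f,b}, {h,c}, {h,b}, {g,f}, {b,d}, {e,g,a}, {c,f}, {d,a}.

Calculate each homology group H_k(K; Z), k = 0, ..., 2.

We work with the vertex ordering a < b < c < d < e < f < g < h. The simplices of K, each written with vertices in increasing order, are:

  0-simplices (8): a, b, c, d, e, f, g, h
  1-simplices (10): ad, ae, ag, bd, bf, bh, cf, ch, eg, fg
  2-simplices (1): aeg

giving chain groups C_0 ≅ Z^8, C_1 ≅ Z^10, C_2 ≅ Z^1.

∂_1: C_1 → C_0 sends each edge [p,q] (with p < q) to q − p. For instance
  ∂ag = g − a.
As a 8×10 matrix over Z this has rank 7, with invariant factors (1,1,1,1,1,1,1).

∂_2: C_2 → C_1 sends each 2-simplex [p,q,r] to [q,r] − [p,r] + [p,q]. For instance
  ∂aeg = eg − ag + ae.
The resulting 10×1 matrix has rank 1, and its Smith normal form has invariant factors (1).

Computing H_k = (kernel of ∂_k) / (image of ∂_{k+1}):

  H_0: rank C_0 − rank ∂_1 = 8 − 7 = 1, and the invariant factors of ∂_1 are all 1, so H_0 ≅ Z.
  H_1: rank ker ∂_1 − rank ∂_2 = (10 − 7) − 1 = 2, and the invariant factors of ∂_2 are all 1, so H_1 ≅ Z^2.
  H_2: rank ker ∂_2 − rank ∂_3 = (1 − 1) − 0 = 0, and there is no ∂_3, so H_2 ≅ 0.

As a check, the Euler characteristic is 8 − 10 + 1 = -1, which agrees with 1 − 2 + 0 = -1.

H_0 = Z,  H_1 = Z^2,  H_2 = 0.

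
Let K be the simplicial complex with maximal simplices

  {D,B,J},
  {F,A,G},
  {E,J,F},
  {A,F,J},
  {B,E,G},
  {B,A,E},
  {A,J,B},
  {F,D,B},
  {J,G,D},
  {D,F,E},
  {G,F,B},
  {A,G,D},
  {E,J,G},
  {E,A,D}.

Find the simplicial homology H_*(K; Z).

H_0 ≅ Z,  H_1 ≅ Z^2,  H_2 ≅ Z.

Take the total order A < B < D < E < F < G < J on the vertex set. Then K (dimension 2) consists of the simplices:

  0-simplices (7): A, B, D, E, F, G, J
  1-simplices (21): AB, AD, AE, AF, AG, AJ, BD, BE, BF, BG, BJ, DE, DF, DG, DJ, EF, EG, EJ, FG, FJ, GJ
  2-simplices (14): ABE, ABJ, ADE, ADG, AFG, AFJ, BDF, BDJ, BEG, BFG, DEF, DGJ, EFJ, EGJ

giving chain groups C_0 ≅ Z^7, C_1 ≅ Z^21, C_2 ≅ Z^14.

Boundary ∂_1: C_1 → C_0 sends each edge [p,q] (with p < q) to q − p. For instance
  ∂AG = G − A.
As a 7×21 matrix over Z this has rank 6, with invariant factors (1,1,1,1,1,1).

Boundary ∂_2: C_2 → C_1 sends each 2-simplex [p,q,r] to [q,r] − [p,r] + [p,q]. For instance
  ∂BEG = EG − BG + BE,
  ∂BDJ = DJ − BJ + BD.
The 21×14 boundary matrix has rank 13 and Smith normal form diag(1,1,1,1,1,1,1,1,1,1,1,1,1).

Computing H_k = (kernel of ∂_k) / (image of ∂_{k+1}):

  H_0: rank C_0 − rank ∂_1 = 7 − 6 = 1, and the invariant factors of ∂_1 are all 1, so H_0 ≅ Z.
  H_1: rank ker ∂_1 − rank ∂_2 = (21 − 6) − 13 = 2, and the invariant factors of ∂_2 are all 1, so H_1 ≅ Z^2.
  H_2: rank ker ∂_2 − rank ∂_3 = (14 − 13) − 0 = 1, and there is no ∂_3, so H_2 ≅ Z.

As a check, the Euler characteristic is 7 − 21 + 14 = 0, which agrees with 1 − 2 + 1 = 0.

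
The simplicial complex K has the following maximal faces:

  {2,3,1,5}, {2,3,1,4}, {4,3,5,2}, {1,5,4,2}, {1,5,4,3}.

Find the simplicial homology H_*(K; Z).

K has 5 vertices, 10 edges, 10 triangles, 5 3-simplices.
rank ∂_0 = 0, rank ∂_1 = 4 ⇒ b_0 = 5 − 0 − 4 = 1; all invariant factors of ∂_1 are 1 so no torsion. So H_0 ≅ Z.
rank ∂_1 = 4, rank ∂_2 = 6 ⇒ b_1 = 10 − 4 − 6 = 0; all invariant factors of ∂_2 are 1 so no torsion. So H_1 ≅ 0.
rank ∂_2 = 6, rank ∂_3 = 4 ⇒ b_2 = 10 − 6 − 4 = 0; all invariant factors of ∂_3 are 1 so no torsion. So H_2 ≅ 0.
rank ∂_3 = 4, rank ∂_4 = 0 ⇒ b_3 = 5 − 4 − 0 = 1. So H_3 ≅ Z.

H_0 ≅ Z,  H_1 = 0,  H_2 = 0,  H_3 ≅ Z.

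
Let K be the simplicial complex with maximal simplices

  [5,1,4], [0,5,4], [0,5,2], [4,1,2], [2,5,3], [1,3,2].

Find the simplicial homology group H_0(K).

We work with the vertex ordering 0 < 1 < 2 < 3 < 4 < 5. The simplices of K, each written with vertices in increasing order, are:

  0-simplices (6): [0], [1], [2], [3], [4], [5]
  1-simplices (12): [0,2], [0,4], [0,5], [1,2], [1,3], [1,4], [1,5], [2,3], [2,4], [2,5], [3,5], [4,5]
  2-simplices (6): [0,2,5], [0,4,5], [1,2,3], [1,2,4], [1,4,5], [2,3,5]

so the chain groups are C_0 ≅ Z^6, C_1 ≅ Z^12, C_2 ≅ Z^6.

Boundary ∂_1: C_1 → C_0 is given by ∂[p,q] = [q] − [p].
The 6×12 boundary matrix has rank 5 and Smith normal form diag(1,1,1,1,1).

∂_2: C_2 → C_1 maps a triangle to the signed sum of its edges. For instance
  ∂[1,2,4] = [2,4] − [1,4] + [1,2],
  ∂[1,4,5] = [4,5] − [1,5] + [1,4].
As a 12×6 matrix over Z this has rank 6, with invariant factors (1,1,1,1,1,1).

Reading off H_k = ker ∂_k / im ∂_{k+1}:

  H_0: rank C_0 − rank ∂_1 = 6 − 5 = 1, and the invariant factors of ∂_1 are all 1, so H_0 ≅ Z.

H_0 ≅ Z.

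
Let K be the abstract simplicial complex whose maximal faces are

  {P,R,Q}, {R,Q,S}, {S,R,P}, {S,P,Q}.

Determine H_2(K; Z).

H_2 = Z.

Order the vertices as P < Q < R < S. Listing each simplex with vertices in this order, K has dimension 2 with simplices:

  0-simplices (4): P, Q, R, S
  1-simplices (6): PQ, PR, PS, QR, QS, RS
  2-simplices (4): PQR, PQS, PRS, QRS

Hence C_0 ≅ Z^4, C_1 ≅ Z^6, C_2 ≅ Z^4.

The boundary map ∂_1: C_1 → C_0 maps an edge to its endpoints' difference, ∂[p,q] = q − p. For instance
  ∂PS = S − P.
The resulting 4×6 matrix has rank 3, and its Smith normal form has invariant factors (1,1,1).

The boundary map ∂_2: C_2 → C_1 acts by ∂[p,q,r] = [q,r] − [p,r] + [p,q]. For instance
  ∂PQS = QS − PS + PQ,
  ∂PRS = RS − PS + PR.
This gives a 6×4 integer matrix of rank 3; reducing to Smith normal form yields diagonal entries (1,1,1).

Reading off H_k = ker ∂_k / im ∂_{k+1}:

  H_2: rank ker ∂_2 − rank ∂_3 = (4 − 3) − 0 = 1, and there is no ∂_3, so H_2 = Z.

(K is a triangulation of the 2-sphere S^2.)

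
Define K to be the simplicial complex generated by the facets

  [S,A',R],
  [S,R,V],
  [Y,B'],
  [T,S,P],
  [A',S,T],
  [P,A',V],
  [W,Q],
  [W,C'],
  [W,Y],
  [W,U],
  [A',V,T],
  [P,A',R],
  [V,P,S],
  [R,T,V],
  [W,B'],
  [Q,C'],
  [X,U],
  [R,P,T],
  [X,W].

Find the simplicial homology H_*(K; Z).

H_0 = Z^2,  H_1 = Z^3 ⊕ Z/2,  H_2 = 0.

We work with the vertex ordering P < Q < R < S < T < U < V < W < X < Y < A' < B' < C'. The simplices of K, each written with vertices in increasing order, are:

  0-simplices (13): [P], [Q], [R], [S], [T], [U], [V], [W], [X], [Y], [A'], [B'], [C']
  1-simplices (24): (24 of them)
  2-simplices (10): [P,R,T], [P,R,A'], [P,S,T], [P,S,V], [P,V,A'], [R,S,V], [R,S,A'], [R,T,V], [S,T,A'], [T,V,A']

so the chain groups are C_0 ≅ Z^13, C_1 ≅ Z^24, C_2 ≅ Z^10.

∂_1: C_1 → C_0 is given by ∂[p,q] = [q] − [p]. For instance
  ∂[P,A'] = [A'] − [P].
The 13×24 boundary matrix has rank 11 and Smith normal form diag(1,1,1,1,1,1,1,1,1,1,1).

The boundary map ∂_2: C_2 → C_1 acts by ∂[p,q,r] = [q,r] − [p,r] + [p,q]. For instance
  ∂[R,S,A'] = [S,A'] − [R,A'] + [R,S],
  ∂[R,T,V] = [T,V] − [R,V] + [R,T].
The resulting 24×10 matrix has rank 10, and its Smith normal form has invariant factors (1,1,1,1,1,1,1,1,1,2).

Reading off H_k = ker ∂_k / im ∂_{k+1}:

  H_0: rank C_0 − rank ∂_1 = 13 − 11 = 2, and the invariant factors of ∂_1 are all 1, so H_0 = Z^2.
  H_1: rank ker ∂_1 − rank ∂_2 = (24 − 11) − 10 = 3, and ∂_2 has invariant factor 2 > 1, so H_1 = Z^3 ⊕ Z/2.
  H_2: rank ker ∂_2 − rank ∂_3 = (10 − 10) − 0 = 0, and there is no ∂_3, so H_2 = 0.

(K is a triangulation of the disjoint union of a wedge of 3 circles and the real projective plane RP^2.)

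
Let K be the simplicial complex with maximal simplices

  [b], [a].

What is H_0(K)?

Take the total order a < b on the vertex set. Then K (dimension 0) consists of the simplices:

  0-simplices (2): a, b

giving chain groups C_0 ≅ Z^2.

Reading off H_k = ker ∂_k / im ∂_{k+1}:

  H_0: rank C_0 − rank ∂_1 = 2 − 0 = 2, and there is no ∂_1, so H_0 ≅ Z^2.

H_0 = Z^2.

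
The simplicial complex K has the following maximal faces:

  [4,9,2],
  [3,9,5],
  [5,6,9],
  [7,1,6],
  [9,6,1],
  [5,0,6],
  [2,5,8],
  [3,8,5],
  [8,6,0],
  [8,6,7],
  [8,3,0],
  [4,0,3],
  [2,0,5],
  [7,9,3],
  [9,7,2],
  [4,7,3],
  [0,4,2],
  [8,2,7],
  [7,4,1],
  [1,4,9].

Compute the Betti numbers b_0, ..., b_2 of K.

b_0 = 1, b_1 = 1, b_2 = 0.

Fix the vertex order 0 < 1 < 2 < 3 < 4 < 5 < 6 < 7 < 8 < 9 and write every simplex with vertices in increasing order. Then dim K = 2 and the simplices of K are:

  0-simplices (10): [0], [1], [2], [3], [4], [5], [6], [7], [8], [9]
  1-simplices (30): (30 of them)
  2-simplices (20): (20 of them)

giving chain groups C_0 ≅ Z^10, C_1 ≅ Z^30, C_2 ≅ Z^20.

∂_1: C_1 → C_0 sends each edge [p,q] (with p < q) to q − p. For instance
  ∂[0,8] = [8] − [0].
The 10×30 boundary matrix has rank 9 and Smith normal form diag(1,1,1,1,1,1,1,1,1).

The boundary map ∂_2: C_2 → C_1 maps a triangle to the signed sum of its edges. For instance
  ∂[2,7,9] = [7,9] − [2,9] + [2,7],
  ∂[1,6,7] = [6,7] − [1,7] + [1,6].
The 30×20 boundary matrix has rank 20 and Smith normal form diag(1,1,1,1,1,1,1,1,1,1,1,1,1,1,1,1,1,1,1,2).

From H_k ≅ ker(∂_k) / im(∂_{k+1}) we obtain:

  H_0: rank C_0 − rank ∂_1 = 10 − 9 = 1, and the invariant factors of ∂_1 are all 1, so H_0 = Z.
  H_1: rank ker ∂_1 − rank ∂_2 = (30 − 9) − 20 = 1, and ∂_2 has invariant factor 2 > 1, so H_1 = Z ⊕ Z/2Z.
  H_2: rank ker ∂_2 − rank ∂_3 = (20 − 20) − 0 = 0, and there is no ∂_3, so H_2 = 0.

Hence the Betti numbers are b_0 = 1, b_1 = 1, b_2 = 0.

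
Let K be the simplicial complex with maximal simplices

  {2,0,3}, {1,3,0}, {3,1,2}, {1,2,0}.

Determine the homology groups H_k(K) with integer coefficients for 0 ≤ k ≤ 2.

H_0 = Z,  H_1 = 0,  H_2 = Z.

We work with the vertex ordering 0 < 1 < 2 < 3. The simplices of K, each written with vertices in increasing order, are:

  0-simplices (4): [0], [1], [2], [3]
  1-simplices (6): [0,1], [0,2], [0,3], [1,2], [1,3], [2,3]
  2-simplices (4): [0,1,2], [0,1,3], [0,2,3], [1,2,3]

Hence C_0 ≅ Z^4, C_1 ≅ Z^6, C_2 ≅ Z^4.

The boundary map ∂_1: C_1 → C_0 sends each edge [p,q] (with p < q) to q − p. For instance
  ∂[1,3] = [3] − [1].
This gives a 4×6 integer matrix of rank 3; reducing to Smith normal form yields diagonal entries (1,1,1).

∂_2: C_2 → C_1 sends each 2-simplex [p,q,r] to [q,r] − [p,r] + [p,q]. For instance
  ∂[0,1,3] = [1,3] − [0,3] + [0,1],
  ∂[0,1,2] = [1,2] − [0,2] + [0,1].
The resulting 6×4 matrix has rank 3, and its Smith normal form has invariant factors (1,1,1).

Now H_k = ker ∂_k / im ∂_{k+1}, so:

  H_0: rank C_0 − rank ∂_1 = 4 − 3 = 1, and the invariant factors of ∂_1 are all 1, so H_0 ≅ Z.
  H_1: rank ker ∂_1 − rank ∂_2 = (6 − 3) − 3 = 0, and the invariant factors of ∂_2 are all 1, so H_1 ≅ 0.
  H_2: rank ker ∂_2 − rank ∂_3 = (4 − 3) − 0 = 1, and there is no ∂_3, so H_2 ≅ Z.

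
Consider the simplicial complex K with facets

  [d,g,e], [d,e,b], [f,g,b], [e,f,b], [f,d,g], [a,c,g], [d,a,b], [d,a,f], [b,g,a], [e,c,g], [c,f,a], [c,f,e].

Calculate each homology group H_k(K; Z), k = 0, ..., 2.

H_0 = Z,  H_1 = Z_2,  H_2 = 0.

We work with the vertex ordering a < b < c < d < e < f < g. The simplices of K, each written with vertices in increasing order, are:

  0-simplices (7): a, b, c, d, e, f, g
  1-simplices (18): ab, ac, ad, af, ag, bd, be, bf, bg, ce, cf, cg, de, df, dg, ef, eg, fg
  2-simplices (12): abd, abg, acf, acg, adf, bde, bef, bfg, cef, ceg, deg, dfg

so the chain groups are C_0 ≅ Z^7, C_1 ≅ Z^18, C_2 ≅ Z^12.

The boundary map ∂_1: C_1 → C_0 is given by ∂[p,q] = [q] − [p]. For instance
  ∂eg = g − e.
This gives a 7×18 integer matrix of rank 6; reducing to Smith normal form yields diagonal entries (1,1,1,1,1,1).

The boundary map ∂_2: C_2 → C_1 acts by ∂[p,q,r] = [q,r] − [p,r] + [p,q]. For instance
  ∂dfg = fg − dg + df,
  ∂bfg = fg − bg + bf.
As a 18×12 matrix over Z this has rank 12, with invariant factors (1,1,1,1,1,1,1,1,1,1,1,2).

Computing H_k = (kernel of ∂_k) / (image of ∂_{k+1}):

  H_0: rank C_0 − rank ∂_1 = 7 − 6 = 1, and the invariant factors of ∂_1 are all 1, so H_0 = Z.
  H_1: rank ker ∂_1 − rank ∂_2 = (18 − 6) − 12 = 0, and ∂_2 has invariant factor 2 > 1, so H_1 = Z_2.
  H_2: rank ker ∂_2 − rank ∂_3 = (12 − 12) − 0 = 0, and there is no ∂_3, so H_2 = 0.

(K is a triangulation of the real projective plane RP^2.)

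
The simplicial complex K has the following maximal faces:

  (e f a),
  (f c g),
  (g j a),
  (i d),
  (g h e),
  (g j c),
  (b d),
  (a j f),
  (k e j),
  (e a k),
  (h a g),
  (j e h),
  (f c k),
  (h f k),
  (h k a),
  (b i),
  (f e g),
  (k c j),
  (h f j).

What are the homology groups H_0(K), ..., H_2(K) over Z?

Order the vertices as a < b < c < d < e < f < g < h < i < j < k. Listing each simplex with vertices in this order, K has dimension 2 with simplices:

  0-simplices (11): a, b, c, d, e, f, g, h, i, j, k
  1-simplices (27): ae, af, ag, ah, aj, ak, bd, bi, cf, cg, cj, ck, di, ef, eg, eh, ej, ek, fg, fh, fj, fk, gh, gj, hj, hk, jk
  2-simplices (16): aef, aek, afj, agh, agj, ahk, cfg, cfk, cgj, cjk, efg, egh, ehj, ejk, fhj, fhk

giving chain groups C_0 ≅ Z^11, C_1 ≅ Z^27, C_2 ≅ Z^16.

Boundary ∂_1: C_1 → C_0 maps an edge to its endpoints' difference, ∂[p,q] = q − p.
As a 11×27 matrix over Z this has rank 9, with invariant factors (1,1,1,1,1,1,1,1,1).

The boundary map ∂_2: C_2 → C_1 maps a triangle to the signed sum of its edges. For instance
  ∂cfg = fg − cg + cf,
  ∂aek = ek − ak + ae.
The 27×16 boundary matrix has rank 15 and Smith normal form diag(1,1,1,1,1,1,1,1,1,1,1,1,1,1,1).

Reading off H_k = ker ∂_k / im ∂_{k+1}:

  H_0: rank C_0 − rank ∂_1 = 11 − 9 = 2, and the invariant factors of ∂_1 are all 1, so H_0 = Z^2.
  H_1: rank ker ∂_1 − rank ∂_2 = (27 − 9) − 15 = 3, and the invariant factors of ∂_2 are all 1, so H_1 = Z^3.
  H_2: rank ker ∂_2 − rank ∂_3 = (16 − 15) − 0 = 1, and there is no ∂_3, so H_2 = Z.

H_0 = Z^2,  H_1 = Z^3,  H_2 = Z.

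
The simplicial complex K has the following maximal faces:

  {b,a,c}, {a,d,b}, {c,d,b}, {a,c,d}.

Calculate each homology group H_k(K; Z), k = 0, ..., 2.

H_0 ≅ Z,  H_1 = 0,  H_2 ≅ Z.

We work with the vertex ordering a < b < c < d. The simplices of K, each written with vertices in increasing order, are:

  0-simplices (4): a, b, c, d
  1-simplices (6): ab, ac, ad, bc, bd, cd
  2-simplices (4): abc, abd, acd, bcd

so the chain groups are C_0 ≅ Z^4, C_1 ≅ Z^6, C_2 ≅ Z^4.

Boundary ∂_1: C_1 → C_0 maps an edge to its endpoints' difference, ∂[p,q] = q − p. For instance
  ∂cd = d − c.
This gives a 4×6 integer matrix of rank 3; reducing to Smith normal form yields diagonal entries (1,1,1).

The boundary map ∂_2: C_2 → C_1 sends each 2-simplex [p,q,r] to [q,r] − [p,r] + [p,q]. For instance
  ∂acd = cd − ad + ac,
  ∂bcd = cd − bd + bc.
As a 6×4 matrix over Z this has rank 3, with invariant factors (1,1,1).

Computing H_k = (kernel of ∂_k) / (image of ∂_{k+1}):

  H_0: rank C_0 − rank ∂_1 = 4 − 3 = 1, and the invariant factors of ∂_1 are all 1, so H_0 ≅ Z.
  H_1: rank ker ∂_1 − rank ∂_2 = (6 − 3) − 3 = 0, and the invariant factors of ∂_2 are all 1, so H_1 ≅ 0.
  H_2: rank ker ∂_2 − rank ∂_3 = (4 − 3) − 0 = 1, and there is no ∂_3, so H_2 ≅ Z.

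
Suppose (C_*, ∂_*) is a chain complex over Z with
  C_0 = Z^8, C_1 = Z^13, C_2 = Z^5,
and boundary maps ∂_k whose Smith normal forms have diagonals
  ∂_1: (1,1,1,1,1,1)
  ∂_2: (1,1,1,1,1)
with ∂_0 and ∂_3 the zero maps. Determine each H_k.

H_0 ≅ Z^2,  H_1 ≅ Z^2,  H_2 = 0.

H_0: b_0 = 8 − 0 − 6 = 2; torsion from ∂_1 factors > 1: none. So H_0 ≅ Z^2.
H_1: b_1 = 13 − 6 − 5 = 2; torsion from ∂_2 factors > 1: none. So H_1 ≅ Z^2.
H_2: b_2 = 5 − 5 − 0 = 0; torsion from ∂_3 factors > 1: none. So H_2 ≅ 0.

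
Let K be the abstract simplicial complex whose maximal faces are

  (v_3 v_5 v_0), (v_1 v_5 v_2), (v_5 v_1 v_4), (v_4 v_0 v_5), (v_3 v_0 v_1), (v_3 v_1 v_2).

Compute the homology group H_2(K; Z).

H_2 ≅ 0.

We work with the vertex ordering v_0 < v_1 < v_2 < v_3 < v_4 < v_5. The simplices of K, each written with vertices in increasing order, are:

  0-simplices (6): [v_0], [v_1], [v_2], [v_3], [v_4], [v_5]
  1-simplices (12): [v_0,v_1], [v_0,v_3], [v_0,v_4], [v_0,v_5], [v_1,v_2], [v_1,v_3], [v_1,v_4], [v_1,v_5], [v_2,v_3], [v_2,v_5], [v_3,v_5], [v_4,v_5]
  2-simplices (6): [v_0,v_1,v_3], [v_0,v_3,v_5], [v_0,v_4,v_5], [v_1,v_2,v_3], [v_1,v_2,v_5], [v_1,v_4,v_5]

so the chain groups are C_0 ≅ Z^6, C_1 ≅ Z^12, C_2 ≅ Z^6.

∂_1: C_1 → C_0 maps an edge to its endpoints' difference, ∂[p,q] = q − p. For instance
  ∂[v_1,v_5] = [v_5] − [v_1].
The 6×12 boundary matrix has rank 5 and Smith normal form diag(1,1,1,1,1).

Boundary ∂_2: C_2 → C_1 maps a triangle to the signed sum of its edges. For instance
  ∂[v_1,v_4,v_5] = [v_4,v_5] − [v_1,v_5] + [v_1,v_4],
  ∂[v_0,v_4,v_5] = [v_4,v_5] − [v_0,v_5] + [v_0,v_4].
The 12×6 boundary matrix has rank 6 and Smith normal form diag(1,1,1,1,1,1).

Computing H_k = (kernel of ∂_k) / (image of ∂_{k+1}):

  H_2: rank ker ∂_2 − rank ∂_3 = (6 − 6) − 0 = 0, and there is no ∂_3, so H_2 = 0.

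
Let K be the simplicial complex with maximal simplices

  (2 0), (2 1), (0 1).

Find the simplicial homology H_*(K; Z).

H_0 ≅ Z,  H_1 ≅ Z.

K has 3 vertices, 3 edges.
rank ∂_0 = 0, rank ∂_1 = 2 ⇒ b_0 = 3 − 0 − 2 = 1; all invariant factors of ∂_1 are 1 so no torsion. So H_0 ≅ Z.
rank ∂_1 = 2, rank ∂_2 = 0 ⇒ b_1 = 3 − 2 − 0 = 1. So H_1 ≅ Z.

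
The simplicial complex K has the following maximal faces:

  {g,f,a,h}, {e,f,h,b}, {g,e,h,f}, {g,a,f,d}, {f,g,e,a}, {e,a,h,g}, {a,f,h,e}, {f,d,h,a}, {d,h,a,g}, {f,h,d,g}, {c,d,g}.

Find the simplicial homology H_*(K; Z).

Take the total order a < b < c < d < e < f < g < h on the vertex set. Then K (dimension 3) consists of the simplices:

  0-simplices (8): a, b, c, d, e, f, g, h
  1-simplices (19): ad, ae, af, ag, ah, be, bf, bh, cd, cg, df, dg, dh, ef, eg, eh, fg, fh, gh
  2-simplices (20): adf, adg, adh, aef, aeg, aeh, afg, afh, agh, bef, beh, bfh, cdg, dfg, dfh, dgh, efg, efh, egh, fgh
  3-simplices (10): adfg, adfh, adgh, aefg, aefh, aegh, afgh, befh, dfgh, efgh

Hence C_0 ≅ Z^8, C_1 ≅ Z^19, C_2 ≅ Z^20, C_3 ≅ Z^10.

∂_1: C_1 → C_0 sends each edge [p,q] (with p < q) to q − p. For instance
  ∂fg = g − f.
The 8×19 boundary matrix has rank 7 and Smith normal form diag(1,1,1,1,1,1,1).

The boundary map ∂_2: C_2 → C_1 sends each 2-simplex [p,q,r] to [q,r] − [p,r] + [p,q]. For instance
  ∂efg = fg − eg + ef,
  ∂cdg = dg − cg + cd.
The resulting 19×20 matrix has rank 12, and its Smith normal form has invariant factors (1,1,1,1,1,1,1,1,1,1,1,1).

Boundary ∂_3: C_3 → C_2 sends each 3-simplex σ to the alternating sum Σ_i (−1)^i (σ with its i-th vertex removed). For instance
  ∂aefg = efg − afg + aeg − aef,
  ∂dfgh = fgh − dgh + dfh − dfg.
The 20×10 boundary matrix has rank 8 and Smith normal form diag(1,1,1,1,1,1,1,1).

Reading off H_k = ker ∂_k / im ∂_{k+1}:

  H_0: rank C_0 − rank ∂_1 = 8 − 7 = 1, and the invariant factors of ∂_1 are all 1, so H_0 ≅ Z.
  H_1: rank ker ∂_1 − rank ∂_2 = (19 − 7) − 12 = 0, and the invariant factors of ∂_2 are all 1, so H_1 ≅ 0.
  H_2: rank ker ∂_2 − rank ∂_3 = (20 − 12) − 8 = 0, and the invariant factors of ∂_3 are all 1, so H_2 ≅ 0.
  H_3: rank ker ∂_3 − rank ∂_4 = (10 − 8) − 0 = 2, and there is no ∂_4, so H_3 ≅ Z^2.

H_0 ≅ Z,  H_1 = 0,  H_2 = 0,  H_3 ≅ Z^2.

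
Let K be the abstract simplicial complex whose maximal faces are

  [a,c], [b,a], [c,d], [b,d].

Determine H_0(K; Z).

K has 4 vertices, 4 edges.
rank ∂_0 = 0, rank ∂_1 = 3 ⇒ b_0 = 4 − 0 − 3 = 1; all invariant factors of ∂_1 are 1 so no torsion. So H_0 = Z.

H_0 = Z.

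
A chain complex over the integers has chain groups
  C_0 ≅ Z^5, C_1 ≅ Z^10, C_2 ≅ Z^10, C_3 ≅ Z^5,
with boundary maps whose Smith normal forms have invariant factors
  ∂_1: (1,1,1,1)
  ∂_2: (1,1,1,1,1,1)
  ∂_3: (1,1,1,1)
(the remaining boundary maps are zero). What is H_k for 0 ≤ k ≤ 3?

H_0 ≅ Z,  H_1 = 0,  H_2 = 0,  H_3 ≅ Z.

H_0: b_0 = 5 − 0 − 4 = 1; torsion from ∂_1 factors > 1: none. So H_0 ≅ Z.
H_1: b_1 = 10 − 4 − 6 = 0; torsion from ∂_2 factors > 1: none. So H_1 ≅ 0.
H_2: b_2 = 10 − 6 − 4 = 0; torsion from ∂_3 factors > 1: none. So H_2 ≅ 0.
H_3: b_3 = 5 − 4 − 0 = 1; torsion from ∂_4 factors > 1: none. So H_3 ≅ Z.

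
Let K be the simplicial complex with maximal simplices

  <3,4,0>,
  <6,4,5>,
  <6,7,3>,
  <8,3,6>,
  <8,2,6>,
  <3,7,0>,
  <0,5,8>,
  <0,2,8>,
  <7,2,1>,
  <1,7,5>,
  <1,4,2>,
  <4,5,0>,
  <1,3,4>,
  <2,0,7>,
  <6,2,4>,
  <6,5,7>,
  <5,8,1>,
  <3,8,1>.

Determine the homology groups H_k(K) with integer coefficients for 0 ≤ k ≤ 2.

Order the vertices as 0 < 1 < 2 < 3 < 4 < 5 < 6 < 7 < 8. Listing each simplex with vertices in this order, K has dimension 2 with simplices:

  0-simplices (9): [0], [1], [2], [3], [4], [5], [6], [7], [8]
  1-simplices (27): (27 of them)
  2-simplices (18): [0,2,7], [0,2,8], [0,3,4], [0,3,7], [0,4,5], [0,5,8], [1,2,4], [1,2,7], [1,3,4], [1,3,8], [1,5,7], [1,5,8], [2,4,6], [2,6,8], [3,6,7], [3,6,8], [4,5,6], [5,6,7]

giving chain groups C_0 ≅ Z^9, C_1 ≅ Z^27, C_2 ≅ Z^18.

Boundary ∂_1: C_1 → C_0 sends each edge [p,q] (with p < q) to q − p. For instance
  ∂[3,6] = [6] − [3].
The resulting 9×27 matrix has rank 8, and its Smith normal form has invariant factors (1,1,1,1,1,1,1,1).

The boundary map ∂_2: C_2 → C_1 maps a triangle to the signed sum of its edges. For instance
  ∂[0,2,7] = [2,7] − [0,7] + [0,2],
  ∂[5,6,7] = [6,7] − [5,7] + [5,6].
As a 27×18 matrix over Z this has rank 17, with invariant factors (1,1,1,1,1,1,1,1,1,1,1,1,1,1,1,1,1).

Now H_k = ker ∂_k / im ∂_{k+1}, so:

  H_0: rank C_0 − rank ∂_1 = 9 − 8 = 1, and the invariant factors of ∂_1 are all 1, so H_0 = Z.
  H_1: rank ker ∂_1 − rank ∂_2 = (27 − 8) − 17 = 2, and the invariant factors of ∂_2 are all 1, so H_1 = Z^2.
  H_2: rank ker ∂_2 − rank ∂_3 = (18 − 17) − 0 = 1, and there is no ∂_3, so H_2 = Z.

H_0 = Z,  H_1 = Z^2,  H_2 = Z.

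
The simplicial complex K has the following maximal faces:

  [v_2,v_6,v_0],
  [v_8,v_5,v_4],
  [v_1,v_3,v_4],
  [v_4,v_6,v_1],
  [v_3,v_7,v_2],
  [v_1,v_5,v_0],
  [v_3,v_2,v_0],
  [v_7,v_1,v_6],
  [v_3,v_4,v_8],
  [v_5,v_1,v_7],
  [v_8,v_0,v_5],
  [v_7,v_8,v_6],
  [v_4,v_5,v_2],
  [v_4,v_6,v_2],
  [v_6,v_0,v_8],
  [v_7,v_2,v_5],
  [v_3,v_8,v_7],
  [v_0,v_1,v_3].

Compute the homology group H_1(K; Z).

H_1 = Z^2.

Fix the vertex order v_0 < v_1 < v_2 < v_3 < v_4 < v_5 < v_6 < v_7 < v_8 and write every simplex with vertices in increasing order. Then dim K = 2 and the simplices of K are:

  0-simplices (9): [v_0], [v_1], [v_2], [v_3], [v_4], [v_5], [v_6], [v_7], [v_8]
  1-simplices (27): (27 of them)
  2-simplices (18): (18 of them)

so the chain groups are C_0 ≅ Z^9, C_1 ≅ Z^27, C_2 ≅ Z^18.

∂_1: C_1 → C_0 maps an edge to its endpoints' difference, ∂[p,q] = q − p.
This gives a 9×27 integer matrix of rank 8; reducing to Smith normal form yields diagonal entries (1,1,1,1,1,1,1,1).

∂_2: C_2 → C_1 maps a triangle to the signed sum of its edges. For instance
  ∂[v_2,v_4,v_5] = [v_4,v_5] − [v_2,v_5] + [v_2,v_4],
  ∂[v_0,v_6,v_8] = [v_6,v_8] − [v_0,v_8] + [v_0,v_6].
The resulting 27×18 matrix has rank 17, and its Smith normal form has invariant factors (1,1,1,1,1,1,1,1,1,1,1,1,1,1,1,1,1).

Computing H_k = (kernel of ∂_k) / (image of ∂_{k+1}):

  H_1: rank ker ∂_1 − rank ∂_2 = (27 − 8) − 17 = 2, and the invariant factors of ∂_2 are all 1, so H_1 ≅ Z^2.

(K is a triangulation of the torus T^2.)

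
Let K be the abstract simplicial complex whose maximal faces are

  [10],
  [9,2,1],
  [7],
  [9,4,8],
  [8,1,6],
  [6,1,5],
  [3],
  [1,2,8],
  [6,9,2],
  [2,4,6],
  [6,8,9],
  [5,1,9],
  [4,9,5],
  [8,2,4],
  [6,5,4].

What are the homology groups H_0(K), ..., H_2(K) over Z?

H_0 ≅ Z^4,  H_1 ≅ Z/2,  H_2 = 0.

We work with the vertex ordering 1 < 2 < 3 < 4 < 5 < 6 < 7 < 8 < 9 < 10. The simplices of K, each written with vertices in increasing order, are:

  0-simplices (10): [1], [2], [3], [4], [5], [6], [7], [8], [9], [10]
  1-simplices (18): [1,2], [1,5], [1,6], [1,8], [1,9], [2,4], [2,6], [2,8], [2,9], [4,5], [4,6], [4,8], [4,9], [5,6], [5,9], [6,8], [6,9], [8,9]
  2-simplices (12): [1,2,8], [1,2,9], [1,5,6], [1,5,9], [1,6,8], [2,4,6], [2,4,8], [2,6,9], [4,5,6], [4,5,9], [4,8,9], [6,8,9]

Hence C_0 ≅ Z^10, C_1 ≅ Z^18, C_2 ≅ Z^12.

Boundary ∂_1: C_1 → C_0 is given by ∂[p,q] = [q] − [p]. For instance
  ∂[5,6] = [6] − [5].
The resulting 10×18 matrix has rank 6, and its Smith normal form has invariant factors (1,1,1,1,1,1).

Boundary ∂_2: C_2 → C_1 acts by ∂[p,q,r] = [q,r] − [p,r] + [p,q]. For instance
  ∂[4,5,6] = [5,6] − [4,6] + [4,5],
  ∂[1,5,9] = [5,9] − [1,9] + [1,5].
This gives a 18×12 integer matrix of rank 12; reducing to Smith normal form yields diagonal entries (1,1,1,1,1,1,1,1,1,1,1,2).

From H_k ≅ ker(∂_k) / im(∂_{k+1}) we obtain:

  H_0: rank C_0 − rank ∂_1 = 10 − 6 = 4, and the invariant factors of ∂_1 are all 1, so H_0 = Z^4.
  H_1: rank ker ∂_1 − rank ∂_2 = (18 − 6) − 12 = 0, and ∂_2 has invariant factor 2 > 1, so H_1 = Z/2.
  H_2: rank ker ∂_2 − rank ∂_3 = (12 − 12) − 0 = 0, and there is no ∂_3, so H_2 = 0.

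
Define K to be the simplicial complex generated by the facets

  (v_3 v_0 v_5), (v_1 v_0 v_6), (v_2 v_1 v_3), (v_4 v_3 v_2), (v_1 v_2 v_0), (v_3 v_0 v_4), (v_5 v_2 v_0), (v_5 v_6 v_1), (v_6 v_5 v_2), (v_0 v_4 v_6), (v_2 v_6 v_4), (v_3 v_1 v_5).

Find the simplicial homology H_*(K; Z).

We work with the vertex ordering v_0 < v_1 < v_2 < v_3 < v_4 < v_5 < v_6. The simplices of K, each written with vertices in increasing order, are:

  0-simplices (7): [v_0], [v_1], [v_2], [v_3], [v_4], [v_5], [v_6]
  1-simplices (18): (18 of them)
  2-simplices (12): (12 of them)

so the chain groups are C_0 ≅ Z^7, C_1 ≅ Z^18, C_2 ≅ Z^12.

The boundary map ∂_1: C_1 → C_0 sends each edge [p,q] (with p < q) to q − p.
The 7×18 boundary matrix has rank 6 and Smith normal form diag(1,1,1,1,1,1).

Boundary ∂_2: C_2 → C_1 sends each 2-simplex [p,q,r] to [q,r] − [p,r] + [p,q]. For instance
  ∂[v_2,v_5,v_6] = [v_5,v_6] − [v_2,v_6] + [v_2,v_5],
  ∂[v_2,v_3,v_4] = [v_3,v_4] − [v_2,v_4] + [v_2,v_3].
This gives a 18×12 integer matrix of rank 12; reducing to Smith normal form yields diagonal entries (1,1,1,1,1,1,1,1,1,1,1,2).

From H_k ≅ ker(∂_k) / im(∂_{k+1}) we obtain:

  H_0: rank C_0 − rank ∂_1 = 7 − 6 = 1, and the invariant factors of ∂_1 are all 1, so H_0 = Z.
  H_1: rank ker ∂_1 − rank ∂_2 = (18 − 6) − 12 = 0, and ∂_2 has invariant factor 2 > 1, so H_1 = Z/2.
  H_2: rank ker ∂_2 − rank ∂_3 = (12 − 12) − 0 = 0, and there is no ∂_3, so H_2 = 0.

(K is a triangulation of the real projective plane RP^2.)

H_0 ≅ Z,  H_1 ≅ Z/2,  H_2 = 0.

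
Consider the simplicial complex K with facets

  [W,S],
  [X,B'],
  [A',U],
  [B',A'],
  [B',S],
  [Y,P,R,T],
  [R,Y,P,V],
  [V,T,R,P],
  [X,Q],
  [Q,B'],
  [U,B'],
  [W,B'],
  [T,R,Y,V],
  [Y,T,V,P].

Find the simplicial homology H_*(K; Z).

H_0 = Z^2,  H_1 = Z^3,  H_2 = 0,  H_3 = Z.

Take the total order P < Q < R < S < T < U < V < W < X < Y < A' < B' on the vertex set. Then K (dimension 3) consists of the simplices:

  0-simplices (12): [P], [Q], [R], [S], [T], [U], [V], [W], [X], [Y], [A'], [B']
  1-simplices (19): [P,R], [P,T], [P,V], [P,Y], [Q,X], [Q,B'], [R,T], [R,V], [R,Y], [S,W], [S,B'], [T,V], [T,Y], [U,A'], [U,B'], [V,Y], [W,B'], [X,B'], [A',B']
  2-simplices (10): [P,R,T], [P,R,V], [P,R,Y], [P,T,V], [P,T,Y], [P,V,Y], [R,T,V], [R,T,Y], [R,V,Y], [T,V,Y]
  3-simplices (5): [P,R,T,V], [P,R,T,Y], [P,R,V,Y], [P,T,V,Y], [R,T,V,Y]

giving chain groups C_0 ≅ Z^12, C_1 ≅ Z^19, C_2 ≅ Z^10, C_3 ≅ Z^5.

∂_1: C_1 → C_0 maps an edge to its endpoints' difference, ∂[p,q] = q − p. For instance
  ∂[S,W] = [W] − [S].
As a 12×19 matrix over Z this has rank 10, with invariant factors (1,1,1,1,1,1,1,1,1,1).

Boundary ∂_2: C_2 → C_1 maps a triangle to the signed sum of its edges. For instance
  ∂[R,T,V] = [T,V] − [R,V] + [R,T],
  ∂[P,R,T] = [R,T] − [P,T] + [P,R].
The 19×10 boundary matrix has rank 6 and Smith normal form diag(1,1,1,1,1,1).

The boundary map ∂_3: C_3 → C_2 sends each 3-simplex σ to the alternating sum Σ_i (−1)^i (σ with its i-th vertex removed). For instance
  ∂[P,R,T,Y] = [R,T,Y] − [P,T,Y] + [P,R,Y] − [P,R,T],
  ∂[P,R,V,Y] = [R,V,Y] − [P,V,Y] + [P,R,Y] − [P,R,V].
The 10×5 boundary matrix has rank 4 and Smith normal form diag(1,1,1,1).

Reading off H_k = ker ∂_k / im ∂_{k+1}:

  H_0: rank C_0 − rank ∂_1 = 12 − 10 = 2, and the invariant factors of ∂_1 are all 1, so H_0 ≅ Z^2.
  H_1: rank ker ∂_1 − rank ∂_2 = (19 − 10) − 6 = 3, and the invariant factors of ∂_2 are all 1, so H_1 ≅ Z^3.
  H_2: rank ker ∂_2 − rank ∂_3 = (10 − 6) − 4 = 0, and the invariant factors of ∂_3 are all 1, so H_2 ≅ 0.
  H_3: rank ker ∂_3 − rank ∂_4 = (5 − 4) − 0 = 1, and there is no ∂_4, so H_3 ≅ Z.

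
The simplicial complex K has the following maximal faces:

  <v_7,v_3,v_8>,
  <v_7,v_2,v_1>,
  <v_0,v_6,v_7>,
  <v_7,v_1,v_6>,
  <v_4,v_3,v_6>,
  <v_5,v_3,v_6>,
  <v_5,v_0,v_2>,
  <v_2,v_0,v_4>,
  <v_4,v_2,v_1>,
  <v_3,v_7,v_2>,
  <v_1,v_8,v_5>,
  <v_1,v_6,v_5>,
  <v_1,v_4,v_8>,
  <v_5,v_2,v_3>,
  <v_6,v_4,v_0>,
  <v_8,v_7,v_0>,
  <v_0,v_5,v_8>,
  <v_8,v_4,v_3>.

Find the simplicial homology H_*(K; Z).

H_0 ≅ Z,  H_1 ≅ Z^2,  H_2 ≅ Z.

Take the total order v_0 < v_1 < v_2 < v_3 < v_4 < v_5 < v_6 < v_7 < v_8 on the vertex set. Then K (dimension 2) consists of the simplices:

  0-simplices (9): [v_0], [v_1], [v_2], [v_3], [v_4], [v_5], [v_6], [v_7], [v_8]
  1-simplices (27): (27 of them)
  2-simplices (18): (18 of them)

Hence C_0 ≅ Z^9, C_1 ≅ Z^27, C_2 ≅ Z^18.

∂_1: C_1 → C_0 sends each edge [p,q] (with p < q) to q − p. For instance
  ∂[v_3,v_4] = [v_4] − [v_3].
The 9×27 boundary matrix has rank 8 and Smith normal form diag(1,1,1,1,1,1,1,1).

∂_2: C_2 → C_1 acts by ∂[p,q,r] = [q,r] − [p,r] + [p,q]. For instance
  ∂[v_1,v_5,v_8] = [v_5,v_8] − [v_1,v_8] + [v_1,v_5],
  ∂[v_0,v_2,v_4] = [v_2,v_4] − [v_0,v_4] + [v_0,v_2].
This gives a 27×18 integer matrix of rank 17; reducing to Smith normal form yields diagonal entries (1,1,1,1,1,1,1,1,1,1,1,1,1,1,1,1,1).

Reading off H_k = ker ∂_k / im ∂_{k+1}:

  H_0: rank C_0 − rank ∂_1 = 9 − 8 = 1, and the invariant factors of ∂_1 are all 1, so H_0 ≅ Z.
  H_1: rank ker ∂_1 − rank ∂_2 = (27 − 8) − 17 = 2, and the invariant factors of ∂_2 are all 1, so H_1 ≅ Z^2.
  H_2: rank ker ∂_2 − rank ∂_3 = (18 − 17) − 0 = 1, and there is no ∂_3, so H_2 ≅ Z.

As a check, the Euler characteristic is 9 − 27 + 18 = 0, which agrees with 1 − 2 + 1 = 0.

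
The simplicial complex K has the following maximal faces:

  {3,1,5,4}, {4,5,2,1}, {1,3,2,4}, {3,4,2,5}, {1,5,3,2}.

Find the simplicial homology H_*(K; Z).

H_0 ≅ Z,  H_1 = 0,  H_2 = 0,  H_3 ≅ Z.

Fix the vertex order 1 < 2 < 3 < 4 < 5 and write every simplex with vertices in increasing order. Then dim K = 3 and the simplices of K are:

  0-simplices (5): [1], [2], [3], [4], [5]
  1-simplices (10): [1,2], [1,3], [1,4], [1,5], [2,3], [2,4], [2,5], [3,4], [3,5], [4,5]
  2-simplices (10): [1,2,3], [1,2,4], [1,2,5], [1,3,4], [1,3,5], [1,4,5], [2,3,4], [2,3,5], [2,4,5], [3,4,5]
  3-simplices (5): [1,2,3,4], [1,2,3,5], [1,2,4,5], [1,3,4,5], [2,3,4,5]

giving chain groups C_0 ≅ Z^5, C_1 ≅ Z^10, C_2 ≅ Z^10, C_3 ≅ Z^5.

Boundary ∂_1: C_1 → C_0 sends each edge [p,q] (with p < q) to q − p. For instance
  ∂[3,4] = [4] − [3].
As a 5×10 matrix over Z this has rank 4, with invariant factors (1,1,1,1).

The boundary map ∂_2: C_2 → C_1 sends each 2-simplex [p,q,r] to [q,r] − [p,r] + [p,q]. For instance
  ∂[1,3,5] = [3,5] − [1,5] + [1,3],
  ∂[1,2,4] = [2,4] − [1,4] + [1,2].
The resulting 10×10 matrix has rank 6, and its Smith normal form has invariant factors (1,1,1,1,1,1).

∂_3: C_3 → C_2 sends each 3-simplex σ to the alternating sum Σ_i (−1)^i (σ with its i-th vertex removed). For instance
  ∂[1,3,4,5] = [3,4,5] − [1,4,5] + [1,3,5] − [1,3,4],
  ∂[2,3,4,5] = [3,4,5] − [2,4,5] + [2,3,5] − [2,3,4].
This gives a 10×5 integer matrix of rank 4; reducing to Smith normal form yields diagonal entries (1,1,1,1).

Reading off H_k = ker ∂_k / im ∂_{k+1}:

  H_0: rank C_0 − rank ∂_1 = 5 − 4 = 1, and the invariant factors of ∂_1 are all 1, so H_0 ≅ Z.
  H_1: rank ker ∂_1 − rank ∂_2 = (10 − 4) − 6 = 0, and the invariant factors of ∂_2 are all 1, so H_1 ≅ 0.
  H_2: rank ker ∂_2 − rank ∂_3 = (10 − 6) − 4 = 0, and the invariant factors of ∂_3 are all 1, so H_2 ≅ 0.
  H_3: rank ker ∂_3 − rank ∂_4 = (5 − 4) − 0 = 1, and there is no ∂_4, so H_3 ≅ Z.

As a check, the Euler characteristic is 5 − 10 + 10 − 5 = 0, which agrees with 1 − 0 + 0 − 1 = 0.
(K is a triangulation of the 3-sphere S^3.)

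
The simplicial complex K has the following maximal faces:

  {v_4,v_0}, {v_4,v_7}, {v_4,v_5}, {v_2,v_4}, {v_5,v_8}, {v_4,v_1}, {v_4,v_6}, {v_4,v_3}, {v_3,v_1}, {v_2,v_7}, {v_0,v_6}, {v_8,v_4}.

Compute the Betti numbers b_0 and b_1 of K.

We work with the vertex ordering v_0 < v_1 < v_2 < v_3 < v_4 < v_5 < v_6 < v_7 < v_8. The simplices of K, each written with vertices in increasing order, are:

  0-simplices (9): [v_0], [v_1], [v_2], [v_3], [v_4], [v_5], [v_6], [v_7], [v_8]
  1-simplices (12): [v_0,v_4], [v_0,v_6], [v_1,v_3], [v_1,v_4], [v_2,v_4], [v_2,v_7], [v_3,v_4], [v_4,v_5], [v_4,v_6], [v_4,v_7], [v_4,v_8], [v_5,v_8]

so the chain groups are C_0 ≅ Z^9, C_1 ≅ Z^12.

∂_1: C_1 → C_0 maps an edge to its endpoints' difference, ∂[p,q] = q − p. For instance
  ∂[v_1,v_4] = [v_4] − [v_1].
The resulting 9×12 matrix has rank 8, and its Smith normal form has invariant factors (1,1,1,1,1,1,1,1).

Reading off H_k = ker ∂_k / im ∂_{k+1}:

  H_0: rank C_0 − rank ∂_1 = 9 − 8 = 1, and the invariant factors of ∂_1 are all 1, so H_0 = Z.
  H_1: rank ker ∂_1 − rank ∂_2 = (12 − 8) − 0 = 4, and there is no ∂_2, so H_1 = Z^4.

(K is a triangulation of a wedge of 4 circles.)

Hence the Betti numbers are b_0 = 1, b_1 = 4.

b_0 = 1, b_1 = 4.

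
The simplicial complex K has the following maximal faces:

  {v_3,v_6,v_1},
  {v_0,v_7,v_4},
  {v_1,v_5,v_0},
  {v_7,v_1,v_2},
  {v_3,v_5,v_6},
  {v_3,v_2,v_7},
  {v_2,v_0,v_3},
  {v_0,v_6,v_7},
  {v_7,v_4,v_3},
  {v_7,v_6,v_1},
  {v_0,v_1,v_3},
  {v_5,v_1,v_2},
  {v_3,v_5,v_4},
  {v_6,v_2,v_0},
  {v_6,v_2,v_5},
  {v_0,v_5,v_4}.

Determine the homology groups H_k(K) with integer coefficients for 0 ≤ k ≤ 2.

K has 8 vertices, 24 edges, 16 triangles.
rank ∂_0 = 0, rank ∂_1 = 7 ⇒ b_0 = 8 − 0 − 7 = 1; all invariant factors of ∂_1 are 1 so no torsion. So H_0 ≅ Z.
rank ∂_1 = 7, rank ∂_2 = 15 ⇒ b_1 = 24 − 7 − 15 = 2; all invariant factors of ∂_2 are 1 so no torsion. So H_1 ≅ Z^2.
rank ∂_2 = 15, rank ∂_3 = 0 ⇒ b_2 = 16 − 15 − 0 = 1. So H_2 ≅ Z.

H_0 = Z,  H_1 = Z^2,  H_2 = Z.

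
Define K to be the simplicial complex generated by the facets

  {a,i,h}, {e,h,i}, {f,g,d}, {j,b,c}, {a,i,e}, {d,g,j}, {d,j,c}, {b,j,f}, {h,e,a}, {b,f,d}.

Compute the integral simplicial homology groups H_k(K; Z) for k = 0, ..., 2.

Order the vertices as a < b < c < d < e < f < g < h < i < j. Listing each simplex with vertices in this order, K has dimension 2 with simplices:

  0-simplices (10): a, b, c, d, e, f, g, h, i, j
  1-simplices (18): ae, ah, ai, bc, bd, bf, bj, cd, cj, df, dg, dj, eh, ei, fg, fj, gj, hi
  2-simplices (10): aeh, aei, ahi, bcj, bdf, bfj, cdj, dfg, dgj, ehi

Hence C_0 ≅ Z^10, C_1 ≅ Z^18, C_2 ≅ Z^10.

∂_1: C_1 → C_0 maps an edge to its endpoints' difference, ∂[p,q] = q − p. For instance
  ∂cd = d − c.
The resulting 10×18 matrix has rank 8, and its Smith normal form has invariant factors (1,1,1,1,1,1,1,1).

Boundary ∂_2: C_2 → C_1 maps a triangle to the signed sum of its edges. For instance
  ∂cdj = dj − cj + cd,
  ∂ahi = hi − ai + ah.
The 18×10 boundary matrix has rank 9 and Smith normal form diag(1,1,1,1,1,1,1,1,1).

Computing H_k = (kernel of ∂_k) / (image of ∂_{k+1}):

  H_0: rank C_0 − rank ∂_1 = 10 − 8 = 2, and the invariant factors of ∂_1 are all 1, so H_0 = Z^2.
  H_1: rank ker ∂_1 − rank ∂_2 = (18 − 8) − 9 = 1, and the invariant factors of ∂_2 are all 1, so H_1 = Z.
  H_2: rank ker ∂_2 − rank ∂_3 = (10 − 9) − 0 = 1, and there is no ∂_3, so H_2 = Z.

As a check, the Euler characteristic is 10 − 18 + 10 = 2, which agrees with 2 − 1 + 1 = 2.
(K is a triangulation of the disjoint union of the 2-sphere S^2 and the cylinder S^1 x I.)

H_0 ≅ Z^2,  H_1 ≅ Z,  H_2 ≅ Z.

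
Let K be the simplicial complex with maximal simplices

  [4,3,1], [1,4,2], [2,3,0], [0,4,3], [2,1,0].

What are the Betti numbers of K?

We work with the vertex ordering 0 < 1 < 2 < 3 < 4. The simplices of K, each written with vertices in increasing order, are:

  0-simplices (5): [0], [1], [2], [3], [4]
  1-simplices (10): [0,1], [0,2], [0,3], [0,4], [1,2], [1,3], [1,4], [2,3], [2,4], [3,4]
  2-simplices (5): [0,1,2], [0,2,3], [0,3,4], [1,2,4], [1,3,4]

giving chain groups C_0 ≅ Z^5, C_1 ≅ Z^10, C_2 ≅ Z^5.

∂_1: C_1 → C_0 maps an edge to its endpoints' difference, ∂[p,q] = q − p.
The resulting 5×10 matrix has rank 4, and its Smith normal form has invariant factors (1,1,1,1).

The boundary map ∂_2: C_2 → C_1 sends each 2-simplex [p,q,r] to [q,r] − [p,r] + [p,q]. For instance
  ∂[1,3,4] = [3,4] − [1,4] + [1,3],
  ∂[0,3,4] = [3,4] − [0,4] + [0,3].
The resulting 10×5 matrix has rank 5, and its Smith normal form has invariant factors (1,1,1,1,1).

From H_k ≅ ker(∂_k) / im(∂_{k+1}) we obtain:

  H_0: rank C_0 − rank ∂_1 = 5 − 4 = 1, and the invariant factors of ∂_1 are all 1, so H_0 ≅ Z.
  H_1: rank ker ∂_1 − rank ∂_2 = (10 − 4) − 5 = 1, and the invariant factors of ∂_2 are all 1, so H_1 ≅ Z.
  H_2: rank ker ∂_2 − rank ∂_3 = (5 − 5) − 0 = 0, and there is no ∂_3, so H_2 ≅ 0.

(K is a triangulation of the Möbius band.)

Hence the Betti numbers are b_0 = 1, b_1 = 1, b_2 = 0.

b_0 = 1, b_1 = 1, b_2 = 0.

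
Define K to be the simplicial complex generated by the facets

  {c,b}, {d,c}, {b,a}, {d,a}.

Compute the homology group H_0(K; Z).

H_0 = Z.

We work with the vertex ordering a < b < c < d. The simplices of K, each written with vertices in increasing order, are:

  0-simplices (4): a, b, c, d
  1-simplices (4): ab, ad, bc, cd

Hence C_0 ≅ Z^4, C_1 ≅ Z^4.

∂_1: C_1 → C_0 maps an edge to its endpoints' difference, ∂[p,q] = q − p.
This gives a 4×4 integer matrix of rank 3; reducing to Smith normal form yields diagonal entries (1,1,1).

Computing H_k = (kernel of ∂_k) / (image of ∂_{k+1}):

  H_0: rank C_0 − rank ∂_1 = 4 − 3 = 1, and the invariant factors of ∂_1 are all 1, so H_0 = Z.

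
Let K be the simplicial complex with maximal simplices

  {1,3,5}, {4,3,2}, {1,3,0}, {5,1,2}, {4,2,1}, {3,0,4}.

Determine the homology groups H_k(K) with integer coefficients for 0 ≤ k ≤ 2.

H_0 = Z,  H_1 = Z,  H_2 = 0.

K has 6 vertices, 12 edges, 6 triangles.
rank ∂_0 = 0, rank ∂_1 = 5 ⇒ b_0 = 6 − 0 − 5 = 1; all invariant factors of ∂_1 are 1 so no torsion. So H_0 = Z.
rank ∂_1 = 5, rank ∂_2 = 6 ⇒ b_1 = 12 − 5 − 6 = 1; all invariant factors of ∂_2 are 1 so no torsion. So H_1 = Z.
rank ∂_2 = 6, rank ∂_3 = 0 ⇒ b_2 = 6 − 6 − 0 = 0. So H_2 = 0.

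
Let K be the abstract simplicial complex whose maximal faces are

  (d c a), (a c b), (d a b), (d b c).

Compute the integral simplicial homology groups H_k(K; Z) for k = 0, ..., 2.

H_0 ≅ Z,  H_1 = 0,  H_2 ≅ Z.

K has 4 vertices, 6 edges, 4 triangles.
rank ∂_0 = 0, rank ∂_1 = 3 ⇒ b_0 = 4 − 0 − 3 = 1; all invariant factors of ∂_1 are 1 so no torsion. So H_0 ≅ Z.
rank ∂_1 = 3, rank ∂_2 = 3 ⇒ b_1 = 6 − 3 − 3 = 0; all invariant factors of ∂_2 are 1 so no torsion. So H_1 ≅ 0.
rank ∂_2 = 3, rank ∂_3 = 0 ⇒ b_2 = 4 − 3 − 0 = 1. So H_2 ≅ Z.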